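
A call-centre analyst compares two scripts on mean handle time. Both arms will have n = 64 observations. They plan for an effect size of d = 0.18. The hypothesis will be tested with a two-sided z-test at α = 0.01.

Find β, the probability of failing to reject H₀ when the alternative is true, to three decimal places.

Noncentrality parameter: δ = d·√(n/2) = 0.18 × √(64/2) = 1.0182
Critical value for a two-sided test at α = 0.01: z_{α/2} = 2.576.
Power = Φ(δ − 2.576) + Φ(−δ − 2.576) = Φ(-1.558) + Φ(-3.594) = 0.0597 + 0.0002 = 0.0598.
Type II error: β = 1 − power = 1 − 0.0598 = 0.9402.

β ≈ 0.940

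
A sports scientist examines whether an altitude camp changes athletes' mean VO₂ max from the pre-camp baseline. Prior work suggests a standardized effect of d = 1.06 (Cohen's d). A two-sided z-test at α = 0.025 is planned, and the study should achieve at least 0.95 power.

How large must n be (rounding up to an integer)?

n = 14

For power 0.95 need Φ(δ − z_{0.0125}) = 0.95, so δ = z_{0.0125} + z_{0.05} = 2.241 + 1.645 = 3.886.
(Ignoring the negligible lower-tail rejection probability gives the usual closed-form inversion.)
δ = d·√n ⇒ n = (δ/d)² = (3.886 / 1.06)² = 13.44.
Rounding up, n = 14.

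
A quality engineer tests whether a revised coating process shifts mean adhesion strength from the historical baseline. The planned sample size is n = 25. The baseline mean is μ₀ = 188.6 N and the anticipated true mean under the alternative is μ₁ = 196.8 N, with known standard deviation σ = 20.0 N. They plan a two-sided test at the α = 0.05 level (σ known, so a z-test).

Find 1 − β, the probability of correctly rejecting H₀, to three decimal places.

Power ≈ 0.536

Standardized effect: d = |μ₁ − μ₀| / σ = |196.8 − 188.6| / 20.0 = 0.4100
Noncentrality parameter: δ = d·√n = 0.4100 × √25 = 2.0500
Critical value for a two-sided test at α = 0.05: z_{α/2} = 1.960.
Power = Φ(δ − 1.960) + Φ(−δ − 1.960) = Φ(0.090) + Φ(-4.010) = 0.5359 + 0.0000 = 0.5359.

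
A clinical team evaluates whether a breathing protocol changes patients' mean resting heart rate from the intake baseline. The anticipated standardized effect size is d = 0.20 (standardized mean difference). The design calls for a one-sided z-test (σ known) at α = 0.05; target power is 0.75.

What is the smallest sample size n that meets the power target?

n = 135

For power 0.75 need Φ(δ − z_{0.05}) = 0.75, so δ = z_{0.05} + z_{0.25} = 1.645 + 0.674 = 2.319.
δ = d·√n ⇒ n = (δ/d)² = (2.319 / 0.20)² = 134.48.
Rounding up, n = 135.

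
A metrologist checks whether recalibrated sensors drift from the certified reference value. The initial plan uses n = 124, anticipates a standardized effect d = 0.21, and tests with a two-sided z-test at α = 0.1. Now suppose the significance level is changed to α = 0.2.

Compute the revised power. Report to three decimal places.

δ = d·√n = 0.21 × √124 = 2.3385 (unchanged). New critical value: z_{0.1} = 1.282.
Revised power = Φ(δ − 1.282) + Φ(−δ − 1.282) = Φ(1.057) + Φ(-3.620) = 0.8547 + 0.0001 = 0.8549.

Power ≈ 0.855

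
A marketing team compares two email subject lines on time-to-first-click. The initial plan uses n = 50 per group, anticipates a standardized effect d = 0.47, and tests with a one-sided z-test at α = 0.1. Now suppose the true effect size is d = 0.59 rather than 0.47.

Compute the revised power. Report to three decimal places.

Power ≈ 0.952

With d = 0.59: δ = d·√(n/2) = 0.59 × √(50/2) = 2.9500. Critical value z_{0.1} = 1.282.
Revised power = Φ(δ − 1.282) = Φ(1.668) = 0.9524.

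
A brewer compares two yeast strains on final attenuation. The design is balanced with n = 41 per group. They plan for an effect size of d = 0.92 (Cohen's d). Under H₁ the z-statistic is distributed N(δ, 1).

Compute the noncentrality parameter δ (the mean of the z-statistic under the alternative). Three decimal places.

δ ≈ 4.165

The noncentrality parameter scales effect size by the design's sample-size factor: δ = d·√(n/2) = 0.92 × √(41/2) = 4.1655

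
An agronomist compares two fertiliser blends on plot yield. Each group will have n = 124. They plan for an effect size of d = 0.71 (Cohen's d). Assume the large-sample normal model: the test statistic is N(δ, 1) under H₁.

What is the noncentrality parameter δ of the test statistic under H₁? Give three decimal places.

δ = d·√(n/2) = 0.71 × √(124/2) = 5.5905

δ ≈ 5.591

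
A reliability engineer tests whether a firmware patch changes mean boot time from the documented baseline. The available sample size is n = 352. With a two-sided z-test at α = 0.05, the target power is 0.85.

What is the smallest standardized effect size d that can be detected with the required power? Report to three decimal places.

d ≈ 0.160

Required noncentrality: δ = z_{0.025} + z_{0.15} = 1.960 + 1.036 = 2.996.
(The second rejection-region term Φ(−δ − z_{α/2}) is negligible and dropped.)
δ = d·√n ⇒ d = δ/√n = 2.996/√352 = 0.1597.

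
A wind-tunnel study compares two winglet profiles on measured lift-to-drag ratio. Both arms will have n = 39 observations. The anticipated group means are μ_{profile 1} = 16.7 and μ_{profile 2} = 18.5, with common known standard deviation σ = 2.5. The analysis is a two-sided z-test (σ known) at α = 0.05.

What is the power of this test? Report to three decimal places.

Power ≈ 0.889

Standardized effect: d = |μ_{profile 1} − μ_{profile 2}| / σ = |16.7 − 18.5| / 2.5 = 0.7200
Noncentrality parameter: δ = d·√(n/2) = 0.7200 × √(39/2) = 3.1794
Critical value for a two-sided test at α = 0.05: z_{α/2} = 1.960.
Power = Φ(δ − 1.960) + Φ(−δ − 1.960) = Φ(1.219) + Φ(-5.139) = 0.8887 + 0.0000 = 0.8887.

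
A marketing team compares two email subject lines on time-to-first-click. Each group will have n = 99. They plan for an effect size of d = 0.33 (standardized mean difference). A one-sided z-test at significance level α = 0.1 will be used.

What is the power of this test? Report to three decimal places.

Noncentrality parameter: λ = d·√(n/2) = 0.33 × √(99/2) = 2.3218
Critical value for a one-sided test at α = 0.1: z_α = 1.282.
Power = P(Z > 1.282 − λ) = Φ(1.040) = 0.8509.

Power ≈ 0.851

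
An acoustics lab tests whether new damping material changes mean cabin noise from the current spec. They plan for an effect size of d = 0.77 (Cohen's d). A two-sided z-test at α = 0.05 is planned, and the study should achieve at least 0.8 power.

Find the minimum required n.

Set Φ(δ − 1.960) = 0.8; then δ − 1.960 = Φ⁻¹(0.8) = 0.842, giving δ = 2.802.
(The Φ(−δ − z_{α/2}) term is vanishingly small for δ > 0 and is dropped in the standard sample-size formula.)
δ = d·√n ⇒ n = (δ/d)² = (2.802 / 0.77)² = 13.24.
Round up to the next whole unit.

n = 14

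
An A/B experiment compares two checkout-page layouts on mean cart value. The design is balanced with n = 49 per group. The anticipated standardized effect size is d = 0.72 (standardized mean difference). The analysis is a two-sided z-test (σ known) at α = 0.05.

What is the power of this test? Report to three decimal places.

Power ≈ 0.946

Noncentrality parameter: δ = d·√(n/2) = 0.72 × √(49/2) = 3.5638
Critical value for a two-sided test at α = 0.05: z_{α/2} = 1.960.
Power = Φ(δ − 1.960) + Φ(−δ − 1.960) = Φ(1.604) + Φ(-5.524) = 0.9456 + 0.0000 = 0.9456.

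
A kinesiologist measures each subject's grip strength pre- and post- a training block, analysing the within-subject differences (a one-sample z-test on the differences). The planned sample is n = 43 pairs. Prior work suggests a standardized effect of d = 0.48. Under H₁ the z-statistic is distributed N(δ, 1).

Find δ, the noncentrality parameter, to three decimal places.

δ = d·√n = 0.48 × √43 = 3.1476

δ ≈ 3.148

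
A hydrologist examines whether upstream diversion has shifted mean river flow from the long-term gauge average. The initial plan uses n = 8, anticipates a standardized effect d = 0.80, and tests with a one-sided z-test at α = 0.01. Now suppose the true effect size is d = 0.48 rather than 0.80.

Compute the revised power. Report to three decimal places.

Power ≈ 0.166

With d = 0.48: δ = d·√n = 0.48 × √8 = 1.3576. Critical value z_{0.01} = 2.326.
Revised power = Φ(δ − 2.326) = Φ(-0.969) = 0.1663.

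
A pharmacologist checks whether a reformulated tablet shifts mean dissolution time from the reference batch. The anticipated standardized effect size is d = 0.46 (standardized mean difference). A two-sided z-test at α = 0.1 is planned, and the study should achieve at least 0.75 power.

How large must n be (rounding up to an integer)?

n = 26

For power 0.75 need Φ(δ − z_{0.05}) = 0.75, so δ = z_{0.05} + z_{0.25} = 1.645 + 0.674 = 2.319.
(Ignoring the negligible lower-tail rejection probability gives the usual closed-form inversion.)
δ = d·√n ⇒ n = (δ/d)² = (2.319 / 0.46)² = 25.42.
Rounding up, n = 26.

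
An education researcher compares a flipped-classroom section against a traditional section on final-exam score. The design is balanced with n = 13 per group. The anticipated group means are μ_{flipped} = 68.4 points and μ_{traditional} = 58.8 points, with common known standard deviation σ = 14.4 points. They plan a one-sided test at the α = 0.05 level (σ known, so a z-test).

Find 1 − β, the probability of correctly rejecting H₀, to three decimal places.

Standardized effect: d = |μ_{flipped} − μ_{traditional}| / σ = |68.4 − 58.8| / 14.4 = 0.6667
Noncentrality parameter: δ = d·√(n/2) = 0.6667 × √(13/2) = 1.6997
One-sided α = 0.05 → critical value z_{0.05} = 1.645.
Power = P(Z > 1.645 − δ) = Φ(0.055) = 0.5219.

Power ≈ 0.522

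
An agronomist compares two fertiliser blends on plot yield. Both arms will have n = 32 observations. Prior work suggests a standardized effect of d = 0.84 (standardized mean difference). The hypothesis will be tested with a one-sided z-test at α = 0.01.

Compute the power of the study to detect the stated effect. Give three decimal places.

Power ≈ 0.849

Noncentrality parameter: δ = d·√(n/2) = 0.84 × √(32/2) = 3.3600
Critical value for a one-sided test at α = 0.01: z_α = 2.326.
Power = Φ(δ − 2.326) = Φ(1.034) = 0.8494.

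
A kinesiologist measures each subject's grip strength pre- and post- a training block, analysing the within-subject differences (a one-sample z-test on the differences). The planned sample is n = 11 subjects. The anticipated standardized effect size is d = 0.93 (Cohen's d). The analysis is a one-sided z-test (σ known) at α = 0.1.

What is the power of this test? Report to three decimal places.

Noncentrality parameter: δ = d·√n = 0.93 × √11 = 3.0845
One-sided α = 0.1 → critical value z_{0.1} = 1.282.
Power = P(Z > 1.282 − δ) = Φ(1.803) = 0.9643.

Power ≈ 0.964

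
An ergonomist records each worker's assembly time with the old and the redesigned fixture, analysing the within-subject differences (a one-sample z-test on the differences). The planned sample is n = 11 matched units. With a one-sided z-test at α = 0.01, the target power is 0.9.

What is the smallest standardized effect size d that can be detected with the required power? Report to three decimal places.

d ≈ 1.088

Required noncentrality: δ = z_{0.01} + z_{0.10} = 2.326 + 1.282 = 3.608.
δ = d·√n ⇒ d = δ/√n = 3.608/√11 = 1.0878.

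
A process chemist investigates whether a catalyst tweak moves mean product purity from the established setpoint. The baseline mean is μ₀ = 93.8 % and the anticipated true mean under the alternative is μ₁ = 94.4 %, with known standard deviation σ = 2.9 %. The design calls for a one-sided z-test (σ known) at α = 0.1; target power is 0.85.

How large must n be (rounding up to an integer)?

Standardized effect: d = |μ₁ − μ₀| / σ = |94.4 − 93.8| / 2.9 = 0.2069
For power 0.85 need Φ(δ − z_{0.1}) = 0.85, so δ = z_{0.1} + z_{0.15} = 1.282 + 1.036 = 2.318.
δ = d·√n ⇒ n = (δ/d)² = (2.318 / 0.2069)² = 125.52.
Rounding up, n = 126.

n = 126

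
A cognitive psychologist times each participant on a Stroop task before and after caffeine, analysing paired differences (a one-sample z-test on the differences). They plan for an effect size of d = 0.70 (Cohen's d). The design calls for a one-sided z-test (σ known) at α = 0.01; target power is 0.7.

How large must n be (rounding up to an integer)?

n = 17

For power 0.7 need Φ(δ − z_{0.01}) = 0.7, so δ = z_{0.01} + z_{0.30} = 2.326 + 0.524 = 2.851.
δ = d·√n ⇒ n = (δ/d)² = (2.851 / 0.70)² = 16.59.
Round up to the next whole unit.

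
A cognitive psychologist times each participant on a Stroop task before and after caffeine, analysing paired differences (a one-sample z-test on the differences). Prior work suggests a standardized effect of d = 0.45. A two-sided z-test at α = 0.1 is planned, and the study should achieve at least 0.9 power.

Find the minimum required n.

Set Φ(δ − 1.645) = 0.9; then δ − 1.645 = Φ⁻¹(0.9) = 1.282, giving δ = 2.926.
(The Φ(−δ − z_{α/2}) term is vanishingly small for δ > 0 and is dropped in the standard sample-size formula.)
δ = d·√n ⇒ n = (δ/d)² = (2.926 / 0.45)² = 42.29.
Round up to the next whole unit.

n = 43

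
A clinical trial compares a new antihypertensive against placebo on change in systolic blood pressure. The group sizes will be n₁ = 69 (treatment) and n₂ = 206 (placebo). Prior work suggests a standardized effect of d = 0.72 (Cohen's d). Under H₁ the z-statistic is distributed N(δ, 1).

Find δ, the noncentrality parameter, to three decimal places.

δ = d / √(1/n₁ + 1/n₂) = 0.72 / √(1/69 + 1/206) = 5.1764

δ ≈ 5.176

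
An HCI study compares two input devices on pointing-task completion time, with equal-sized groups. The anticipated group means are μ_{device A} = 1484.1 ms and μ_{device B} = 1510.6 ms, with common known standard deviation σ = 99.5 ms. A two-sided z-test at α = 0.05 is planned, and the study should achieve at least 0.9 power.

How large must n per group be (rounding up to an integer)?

n = 297 per group

Standardized effect: d = |μ_{device A} − μ_{device B}| / σ = |1484.1 − 1510.6| / 99.5 = 0.2663
Set Φ(δ − 1.960) = 0.9; then δ − 1.960 = Φ⁻¹(0.9) = 1.282, giving δ = 3.242.
(Ignoring the negligible lower-tail rejection probability gives the usual closed-form inversion.)
δ = d·√(n/2) ⇒ n = 2(δ/d)² = 2 × (3.242 / 0.2663)² = 296.27.
Round up to the next whole unit.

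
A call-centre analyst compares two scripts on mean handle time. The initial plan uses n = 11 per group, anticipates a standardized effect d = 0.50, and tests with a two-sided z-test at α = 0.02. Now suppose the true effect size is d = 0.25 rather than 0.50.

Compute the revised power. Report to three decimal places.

Power ≈ 0.043

With d = 0.25: δ = d·√(n/2) = 0.25 × √(11/2) = 0.5863. Critical value z_{0.01} = 2.326.
Revised power = Φ(δ − 2.326) + Φ(−δ − 2.326) = Φ(-1.740) + Φ(-2.913) = 0.0409 + 0.0018 = 0.0427.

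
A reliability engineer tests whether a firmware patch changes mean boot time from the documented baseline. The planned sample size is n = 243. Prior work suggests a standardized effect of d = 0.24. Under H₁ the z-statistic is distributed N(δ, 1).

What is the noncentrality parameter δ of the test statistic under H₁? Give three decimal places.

δ ≈ 3.741

The noncentrality parameter scales effect size by the design's sample-size factor: δ = d·√n = 0.24 × √243 = 3.7412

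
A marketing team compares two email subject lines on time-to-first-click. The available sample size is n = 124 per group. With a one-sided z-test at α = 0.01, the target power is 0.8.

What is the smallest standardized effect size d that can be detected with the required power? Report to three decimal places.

d ≈ 0.402

Need Φ(δ − 2.326) = 0.8, so δ = 2.326 + 0.842 = 3.168.
δ = d·√(n/2) ⇒ d = δ/√(n/2) = 3.168/√(124/2) = 0.4023.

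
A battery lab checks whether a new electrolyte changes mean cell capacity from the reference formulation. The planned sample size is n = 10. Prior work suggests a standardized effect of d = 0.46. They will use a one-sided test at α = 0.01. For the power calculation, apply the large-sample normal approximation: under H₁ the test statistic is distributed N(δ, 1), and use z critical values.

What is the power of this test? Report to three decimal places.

Power ≈ 0.192

Noncentrality parameter: δ = d·√n = 0.46 × √10 = 1.4546
Critical value for a one-sided test at α = 0.01: z_α = 2.326.
Power = Φ(δ − 2.326) = Φ(-0.872) = 0.1917.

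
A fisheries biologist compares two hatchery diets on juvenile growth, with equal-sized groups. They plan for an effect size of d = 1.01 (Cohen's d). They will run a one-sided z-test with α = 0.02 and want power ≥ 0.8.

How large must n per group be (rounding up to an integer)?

Set Φ(δ − 2.054) = 0.8; then δ − 2.054 = Φ⁻¹(0.8) = 0.842, giving δ = 2.895.
δ = d·√(n/2) ⇒ n = 2(δ/d)² = 2 × (2.895 / 1.01)² = 16.44.
Round up to the next whole unit.

n = 17 per group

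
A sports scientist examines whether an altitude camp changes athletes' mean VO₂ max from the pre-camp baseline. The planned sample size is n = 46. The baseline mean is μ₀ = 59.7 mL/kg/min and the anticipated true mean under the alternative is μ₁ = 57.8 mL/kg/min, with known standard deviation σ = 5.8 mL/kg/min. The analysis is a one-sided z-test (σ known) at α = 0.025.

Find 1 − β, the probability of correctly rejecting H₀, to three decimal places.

Power ≈ 0.603

Standardized effect: d = |μ₁ − μ₀| / σ = |57.8 − 59.7| / 5.8 = 0.3276
Noncentrality parameter: δ = d·√n = 0.3276 × √46 = 2.2218
One-sided α = 0.025 → critical value z_{0.025} = 1.960.
Power = P(Z > 1.960 − δ) = Φ(0.262) = 0.6033.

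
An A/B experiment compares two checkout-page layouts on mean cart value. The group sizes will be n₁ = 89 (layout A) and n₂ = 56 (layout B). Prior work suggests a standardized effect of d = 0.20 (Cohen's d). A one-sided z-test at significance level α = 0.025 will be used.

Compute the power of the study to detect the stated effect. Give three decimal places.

Noncentrality parameter: δ = d / √(1/n₁ + 1/n₂) = 0.20 / √(1/89 + 1/56) = 1.1726
One-sided α = 0.025 → critical value z_{0.025} = 1.960.
Power = P(Z > 1.960 − δ) = Φ(-0.787) = 0.2155.

Power ≈ 0.216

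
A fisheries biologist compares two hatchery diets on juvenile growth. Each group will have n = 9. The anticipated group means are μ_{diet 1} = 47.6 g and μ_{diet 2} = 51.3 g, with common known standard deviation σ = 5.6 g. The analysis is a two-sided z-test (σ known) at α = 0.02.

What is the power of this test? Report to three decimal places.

Power ≈ 0.178

Standardized effect: d = |μ_{diet 1} − μ_{diet 2}| / σ = |47.6 − 51.3| / 5.6 = 0.6607
Noncentrality parameter: δ = d·√(n/2) = 0.6607 × √(9/2) = 1.4016
Two-sided α = 0.02 → critical value z_{0.01} = 2.326.
Power = Φ(δ − 2.326) + Φ(−δ − 2.326) = Φ(-0.925) + Φ(-3.728) = 0.1775 + 0.0001 = 0.1776.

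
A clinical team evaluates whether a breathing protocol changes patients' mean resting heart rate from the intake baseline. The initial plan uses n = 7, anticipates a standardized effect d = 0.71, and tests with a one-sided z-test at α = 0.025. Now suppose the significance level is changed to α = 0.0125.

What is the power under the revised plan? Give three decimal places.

δ = d·√n = 0.71 × √7 = 1.8785 (unchanged). New critical value: z_{0.0125} = 2.241.
Revised power = Φ(δ − 2.241) = Φ(-0.363) = 0.3583.

Power ≈ 0.358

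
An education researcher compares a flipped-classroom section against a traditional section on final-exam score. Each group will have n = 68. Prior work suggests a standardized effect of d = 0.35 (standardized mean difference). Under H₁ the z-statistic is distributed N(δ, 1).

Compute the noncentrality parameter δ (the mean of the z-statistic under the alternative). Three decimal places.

δ = d·√(n/2) = 0.35 × √(68/2) = 2.0408

δ ≈ 2.041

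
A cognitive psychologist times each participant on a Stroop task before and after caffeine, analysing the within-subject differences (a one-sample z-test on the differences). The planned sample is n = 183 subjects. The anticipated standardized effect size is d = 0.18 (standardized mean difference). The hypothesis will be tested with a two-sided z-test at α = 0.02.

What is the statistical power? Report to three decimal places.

Power ≈ 0.543

Noncentrality parameter: δ = d·√n = 0.18 × √183 = 2.4350
Critical value for a two-sided test at α = 0.02: z_{α/2} = 2.326.
Power = Φ(δ − 2.326) + Φ(−δ − 2.326) = Φ(0.109) + Φ(-4.761) = 0.5433 + 0.0000 = 0.5433.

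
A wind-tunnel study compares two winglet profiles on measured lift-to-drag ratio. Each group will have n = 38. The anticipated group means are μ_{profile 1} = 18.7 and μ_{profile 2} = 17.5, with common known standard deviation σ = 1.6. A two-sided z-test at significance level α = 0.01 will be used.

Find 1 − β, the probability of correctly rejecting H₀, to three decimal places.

Standardized effect: d = |μ_{profile 1} − μ_{profile 2}| / σ = |18.7 − 17.5| / 1.6 = 0.7500
Noncentrality parameter: δ = d·√(n/2) = 0.7500 × √(38/2) = 3.2692
Critical value for a two-sided test at α = 0.01: z_{α/2} = 2.576.
Power = Φ(δ − 2.576) + Φ(−δ − 2.576) = Φ(0.693) + Φ(-5.845) = 0.7560 + 0.0000 = 0.7560.

Power ≈ 0.756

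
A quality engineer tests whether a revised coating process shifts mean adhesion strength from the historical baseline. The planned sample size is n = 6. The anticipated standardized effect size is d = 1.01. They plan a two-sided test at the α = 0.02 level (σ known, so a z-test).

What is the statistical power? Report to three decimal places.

Power ≈ 0.559

Noncentrality parameter: δ = d·√n = 1.01 × √6 = 2.4740
Critical value for a two-sided test at α = 0.02: z_{α/2} = 2.326.
Power = Φ(δ − 2.326) + Φ(−δ − 2.326) = Φ(0.148) + Φ(-4.800) = 0.5587 + 0.0000 = 0.5587.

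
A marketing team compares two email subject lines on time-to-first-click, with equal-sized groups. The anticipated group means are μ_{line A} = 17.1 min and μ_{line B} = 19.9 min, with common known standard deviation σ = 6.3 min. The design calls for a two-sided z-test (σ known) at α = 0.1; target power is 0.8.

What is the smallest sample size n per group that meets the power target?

Standardized effect: d = |μ_{line A} − μ_{line B}| / σ = |17.1 − 19.9| / 6.3 = 0.4444
Set Φ(δ − 1.645) = 0.8; then δ − 1.645 = Φ⁻¹(0.8) = 0.842, giving δ = 2.486.
(Ignoring the negligible lower-tail rejection probability gives the usual closed-form inversion.)
δ = d·√(n/2) ⇒ n = 2(δ/d)² = 2 × (2.486 / 0.4444)² = 62.60.
Round up to the next whole unit.

n = 63 per group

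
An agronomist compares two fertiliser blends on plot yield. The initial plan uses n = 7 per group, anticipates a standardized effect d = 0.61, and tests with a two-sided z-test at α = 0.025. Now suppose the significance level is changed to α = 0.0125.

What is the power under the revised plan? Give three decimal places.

δ = d·√(n/2) = 0.61 × √(7/2) = 1.1412 (unchanged). New critical value: z_{0.0063} = 2.498.
Revised power = Φ(δ − 2.498) + Φ(−δ − 2.498) = Φ(-1.356) + Φ(-3.639) = 0.0875 + 0.0001 = 0.0876.

Power ≈ 0.088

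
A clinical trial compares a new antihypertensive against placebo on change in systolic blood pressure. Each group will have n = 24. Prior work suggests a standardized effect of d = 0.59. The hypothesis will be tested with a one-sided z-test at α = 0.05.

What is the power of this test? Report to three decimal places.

Noncentrality parameter: δ = d·√(n/2) = 0.59 × √(24/2) = 2.0438
One-sided α = 0.05 → critical value z_{0.05} = 1.645.
Power = Φ(δ − 1.645) = Φ(0.399) = 0.6550.

Power ≈ 0.655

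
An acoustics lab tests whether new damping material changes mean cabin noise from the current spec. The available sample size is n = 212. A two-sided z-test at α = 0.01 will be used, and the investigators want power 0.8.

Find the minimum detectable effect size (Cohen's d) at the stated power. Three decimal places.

d ≈ 0.235

Need Φ(δ − 2.576) = 0.8, so δ = 2.576 + 0.842 = 3.417.
(Lower-tail contribution to power is negligible for δ > 0.)
δ = d·√n ⇒ d = δ/√n = 3.417/√212 = 0.2347.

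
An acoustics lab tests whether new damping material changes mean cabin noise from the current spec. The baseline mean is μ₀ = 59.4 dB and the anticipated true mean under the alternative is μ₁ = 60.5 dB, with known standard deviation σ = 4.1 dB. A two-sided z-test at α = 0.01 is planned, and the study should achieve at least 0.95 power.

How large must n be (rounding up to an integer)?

n = 248

Standardized effect: d = |μ₁ − μ₀| / σ = |60.5 − 59.4| / 4.1 = 0.2683
Set Φ(δ − 2.576) = 0.95; then δ − 2.576 = Φ⁻¹(0.95) = 1.645, giving δ = 4.221.
(Ignoring the negligible lower-tail rejection probability gives the usual closed-form inversion.)
δ = d·√n ⇒ n = (δ/d)² = (4.221 / 0.2683)² = 247.48.
Round up to the next whole unit.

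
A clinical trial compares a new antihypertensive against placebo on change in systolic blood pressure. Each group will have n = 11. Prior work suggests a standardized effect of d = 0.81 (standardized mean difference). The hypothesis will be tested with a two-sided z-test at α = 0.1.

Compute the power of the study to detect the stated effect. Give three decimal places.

Noncentrality parameter: δ = d·√(n/2) = 0.81 × √(11/2) = 1.8996
Critical value for a two-sided test at α = 0.1: z_{α/2} = 1.645.
Power = Φ(δ − 1.645) + Φ(−δ − 1.645) = Φ(0.255) + Φ(-3.544) = 0.6005 + 0.0002 = 0.6007.

Power ≈ 0.601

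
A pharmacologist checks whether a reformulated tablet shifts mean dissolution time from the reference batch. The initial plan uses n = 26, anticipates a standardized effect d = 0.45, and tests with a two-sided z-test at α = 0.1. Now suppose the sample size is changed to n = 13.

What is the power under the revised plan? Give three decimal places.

With n = 13: δ = d·√n = 0.45 × √13 = 1.6225. Critical value z_{0.05} = 1.645.
Revised power = Φ(δ − 1.645) + Φ(−δ − 1.645) = Φ(-0.022) + Φ(-3.267) = 0.4911 + 0.0005 = 0.4916.

Power ≈ 0.492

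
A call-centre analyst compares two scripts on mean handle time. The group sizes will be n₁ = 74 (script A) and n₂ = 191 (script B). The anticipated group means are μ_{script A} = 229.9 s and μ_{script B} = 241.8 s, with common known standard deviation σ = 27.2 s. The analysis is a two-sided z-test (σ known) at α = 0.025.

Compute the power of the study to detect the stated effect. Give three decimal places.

Power ≈ 0.830

Standardized effect: d = |μ_{script A} − μ_{script B}| / σ = |229.9 − 241.8| / 27.2 = 0.4375
Noncentrality parameter: λ = d / √(1/n₁ + 1/n₂) = 0.4375 / √(1/74 + 1/191) = 3.1951
Two-sided α = 0.025 → critical value z_{0.0125} = 2.241.
Power = Φ(λ − 2.241) + Φ(−λ − 2.241) = Φ(0.954) + Φ(-5.437) = 0.8299 + 0.0000 = 0.8299.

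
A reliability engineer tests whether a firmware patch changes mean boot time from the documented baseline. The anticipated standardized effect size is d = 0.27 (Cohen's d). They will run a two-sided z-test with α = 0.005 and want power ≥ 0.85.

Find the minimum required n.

Set Φ(δ − 2.807) = 0.85; then δ − 2.807 = Φ⁻¹(0.85) = 1.036, giving δ = 3.843.
(Ignoring the negligible lower-tail rejection probability gives the usual closed-form inversion.)
δ = d·√n ⇒ n = (δ/d)² = (3.843 / 0.27)² = 202.64.
Round up to the next whole unit.

n = 203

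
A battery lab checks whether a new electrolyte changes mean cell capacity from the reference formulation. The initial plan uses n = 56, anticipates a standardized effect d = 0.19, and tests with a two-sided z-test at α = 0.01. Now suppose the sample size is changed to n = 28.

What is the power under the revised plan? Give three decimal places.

With n = 28: δ = d·√n = 0.19 × √28 = 1.0054. Critical value z_{0.005} = 2.576.
Revised power = Φ(δ − 2.576) + Φ(−δ − 2.576) = Φ(-1.570) + Φ(-3.581) = 0.0582 + 0.0002 = 0.0583.

Power ≈ 0.058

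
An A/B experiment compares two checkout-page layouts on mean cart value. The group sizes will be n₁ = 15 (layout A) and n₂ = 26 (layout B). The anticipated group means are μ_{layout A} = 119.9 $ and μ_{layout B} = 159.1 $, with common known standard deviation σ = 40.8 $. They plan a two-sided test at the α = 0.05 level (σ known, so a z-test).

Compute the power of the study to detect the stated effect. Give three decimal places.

Power ≈ 0.842

Standardized effect: d = |μ_{layout A} − μ_{layout B}| / σ = |119.9 − 159.1| / 40.8 = 0.9608
Noncentrality parameter: δ = d / √(1/n₁ + 1/n₂) = 0.9608 / √(1/15 + 1/26) = 2.9632
Two-sided α = 0.05 → critical value z_{0.025} = 1.960.
Power = Φ(δ − 1.960) + Φ(−δ − 1.960) = Φ(1.003) + Φ(-4.923) = 0.8421 + 0.0000 = 0.8421.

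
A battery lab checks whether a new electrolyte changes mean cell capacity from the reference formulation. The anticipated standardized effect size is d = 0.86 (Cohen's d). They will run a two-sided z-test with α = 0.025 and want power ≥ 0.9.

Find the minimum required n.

n = 17

For power 0.9 need Φ(δ − z_{0.0125}) = 0.9, so δ = z_{0.0125} + z_{0.10} = 2.241 + 1.282 = 3.523.
(For δ > 0 the lower-tail rejection region contributes negligibly to power, so the one-term inversion is standard.)
δ = d·√n ⇒ n = (δ/d)² = (3.523 / 0.86)² = 16.78.
Rounding up, n = 17.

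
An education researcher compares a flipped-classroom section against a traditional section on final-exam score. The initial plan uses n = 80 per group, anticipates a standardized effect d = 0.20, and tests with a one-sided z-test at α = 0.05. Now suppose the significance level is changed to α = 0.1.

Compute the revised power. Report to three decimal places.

δ = d·√(n/2) = 0.20 × √(80/2) = 1.2649 (unchanged). New critical value: z_{0.1} = 1.282.
Revised power = Φ(δ − 1.282) = Φ(-0.017) = 0.4934.

Power ≈ 0.493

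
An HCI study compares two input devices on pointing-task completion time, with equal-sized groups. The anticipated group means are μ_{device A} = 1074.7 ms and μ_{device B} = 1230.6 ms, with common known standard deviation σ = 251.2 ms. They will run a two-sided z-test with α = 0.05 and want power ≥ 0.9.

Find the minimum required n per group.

n = 55 per group

Standardized effect: d = |μ_{device A} − μ_{device B}| / σ = |1074.7 − 1230.6| / 251.2 = 0.6206
For power 0.9 need Φ(δ − z_{0.025}) = 0.9, so δ = z_{0.025} + z_{0.10} = 1.960 + 1.282 = 3.242.
(Ignoring the negligible lower-tail rejection probability gives the usual closed-form inversion.)
δ = d·√(n/2) ⇒ n = 2(δ/d)² = 2 × (3.242 / 0.6206)² = 54.56.
Round up to the next whole unit.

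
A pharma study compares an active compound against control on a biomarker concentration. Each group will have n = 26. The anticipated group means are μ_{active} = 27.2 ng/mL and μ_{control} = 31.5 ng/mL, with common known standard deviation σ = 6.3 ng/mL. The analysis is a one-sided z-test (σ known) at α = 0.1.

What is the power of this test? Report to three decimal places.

Standardized effect: d = |μ_{active} − μ_{control}| / σ = |27.2 − 31.5| / 6.3 = 0.6825
Noncentrality parameter: δ = d·√(n/2) = 0.6825 × √(26/2) = 2.4609
Critical value for a one-sided test at α = 0.1: z_α = 1.282.
Power = P(Z > 1.282 − δ) = Φ(1.179) = 0.8809.

Power ≈ 0.881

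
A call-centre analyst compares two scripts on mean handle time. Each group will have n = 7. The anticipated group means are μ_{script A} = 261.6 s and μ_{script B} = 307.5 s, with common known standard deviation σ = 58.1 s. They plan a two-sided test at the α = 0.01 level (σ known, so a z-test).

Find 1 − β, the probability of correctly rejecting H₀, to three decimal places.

Power ≈ 0.136

Standardized effect: d = |μ_{script A} − μ_{script B}| / σ = |261.6 − 307.5| / 58.1 = 0.7900
Noncentrality parameter: δ = d·√(n/2) = 0.7900 × √(7/2) = 1.4780
Two-sided α = 0.01 → critical value z_{0.005} = 2.576.
Power = Φ(δ − 2.576) + Φ(−δ − 2.576) = Φ(-1.098) + Φ(-4.054) = 0.1361 + 0.0000 = 0.1362.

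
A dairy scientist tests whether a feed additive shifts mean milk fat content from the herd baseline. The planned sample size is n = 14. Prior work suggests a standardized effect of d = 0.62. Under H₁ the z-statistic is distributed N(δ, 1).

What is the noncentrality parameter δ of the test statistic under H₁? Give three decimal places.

The noncentrality parameter scales effect size by the design's sample-size factor: δ = d·√n = 0.62 × √14 = 2.3198

δ ≈ 2.320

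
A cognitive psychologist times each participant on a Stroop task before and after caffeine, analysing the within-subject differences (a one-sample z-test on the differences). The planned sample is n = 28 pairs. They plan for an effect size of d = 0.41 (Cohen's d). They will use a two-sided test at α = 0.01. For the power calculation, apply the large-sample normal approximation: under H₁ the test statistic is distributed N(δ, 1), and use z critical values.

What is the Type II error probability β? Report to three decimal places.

β ≈ 0.658

Noncentrality parameter: δ = d·√n = 0.41 × √28 = 2.1695
Critical value for a two-sided test at α = 0.01: z_{α/2} = 2.576.
Power = Φ(δ − 2.576) + Φ(−δ − 2.576) = Φ(-0.406) + Φ(-4.745) = 0.3423 + 0.0000 = 0.3423.
Type II error: β = 1 − power = 1 − 0.3423 = 0.6577.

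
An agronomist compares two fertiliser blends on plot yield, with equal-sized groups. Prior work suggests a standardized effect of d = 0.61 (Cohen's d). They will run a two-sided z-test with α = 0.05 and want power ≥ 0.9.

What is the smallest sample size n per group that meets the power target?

For power 0.9 need Φ(δ − z_{0.025}) = 0.9, so δ = z_{0.025} + z_{0.10} = 1.960 + 1.282 = 3.242.
(Ignoring the negligible lower-tail rejection probability gives the usual closed-form inversion.)
δ = d·√(n/2) ⇒ n = 2(δ/d)² = 2 × (3.242 / 0.61)² = 56.48.
Rounding up, n = 57 per group.

n = 57 per group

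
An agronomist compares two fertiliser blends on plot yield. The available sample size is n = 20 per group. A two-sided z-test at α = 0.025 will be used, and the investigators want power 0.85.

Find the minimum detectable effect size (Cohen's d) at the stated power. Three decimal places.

d ≈ 1.037

Need Φ(δ − 2.241) = 0.85, so δ = 2.241 + 1.036 = 3.278.
(The second rejection-region term Φ(−δ − z_{α/2}) is negligible and dropped.)
δ = d·√(n/2) ⇒ d = δ/√(n/2) = 3.278/√(20/2) = 1.0365.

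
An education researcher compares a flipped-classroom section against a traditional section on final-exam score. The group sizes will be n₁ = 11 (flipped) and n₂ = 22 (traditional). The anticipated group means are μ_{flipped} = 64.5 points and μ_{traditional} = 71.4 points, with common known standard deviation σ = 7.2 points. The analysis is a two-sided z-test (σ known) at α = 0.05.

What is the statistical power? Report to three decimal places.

Power ≈ 0.737

Standardized effect: d = |μ_{flipped} − μ_{traditional}| / σ = |64.5 − 71.4| / 7.2 = 0.9583
Noncentrality parameter: δ = d / √(1/n₁ + 1/n₂) = 0.9583 / √(1/11 + 1/22) = 2.5952
Two-sided α = 0.05 → critical value z_{0.025} = 1.960.
Power = Φ(δ − 1.960) + Φ(−δ − 1.960) = Φ(0.635) + Φ(-4.555) = 0.7374 + 0.0000 = 0.7374.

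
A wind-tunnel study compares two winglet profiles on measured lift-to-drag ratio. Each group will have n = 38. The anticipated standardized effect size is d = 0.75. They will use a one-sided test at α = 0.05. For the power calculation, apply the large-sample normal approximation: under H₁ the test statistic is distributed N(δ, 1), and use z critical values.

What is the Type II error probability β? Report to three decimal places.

β ≈ 0.052

Noncentrality parameter: δ = d·√(n/2) = 0.75 × √(38/2) = 3.2692
One-sided α = 0.05 → critical value z_{0.05} = 1.645.
Power = P(Z > 1.645 − δ) = Φ(1.624) = 0.9478.
Type II error: β = 1 − power = 1 − 0.9478 = 0.0522.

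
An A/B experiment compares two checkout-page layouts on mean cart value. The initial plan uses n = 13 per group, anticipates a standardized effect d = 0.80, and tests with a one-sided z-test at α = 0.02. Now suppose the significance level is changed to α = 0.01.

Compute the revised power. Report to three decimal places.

δ = d·√(n/2) = 0.80 × √(13/2) = 2.0396 (unchanged). New critical value: z_{0.01} = 2.326.
Revised power = P(Z > 2.326 − δ) = Φ(-0.287) = 0.3872.

Power ≈ 0.387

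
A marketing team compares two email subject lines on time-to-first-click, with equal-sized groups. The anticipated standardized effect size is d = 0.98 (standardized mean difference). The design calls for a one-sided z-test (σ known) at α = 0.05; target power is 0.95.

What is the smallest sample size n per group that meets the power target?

For power 0.95 need Φ(δ − z_{0.05}) = 0.95, so δ = z_{0.05} + z_{0.05} = 1.645 + 1.645 = 3.290.
δ = d·√(n/2) ⇒ n = 2(δ/d)² = 2 × (3.290 / 0.98)² = 22.54.
Rounding up, n = 23 per group.

n = 23 per group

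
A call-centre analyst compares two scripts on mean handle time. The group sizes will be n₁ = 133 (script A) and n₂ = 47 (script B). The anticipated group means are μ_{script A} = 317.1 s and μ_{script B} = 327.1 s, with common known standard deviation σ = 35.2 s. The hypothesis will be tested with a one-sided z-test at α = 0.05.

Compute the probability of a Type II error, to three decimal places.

β ≈ 0.488

Standardized effect: d = |μ_{script A} − μ_{script B}| / σ = |317.1 − 327.1| / 35.2 = 0.2841
Noncentrality parameter: δ = d / √(1/n₁ + 1/n₂) = 0.2841 / √(1/133 + 1/47) = 1.6742
One-sided α = 0.05 → critical value z_{0.05} = 1.645.
Power = P(Z > 1.645 − δ) = Φ(0.029) = 0.5117.
Type II error: β = 1 − power = 1 − 0.5117 = 0.4883.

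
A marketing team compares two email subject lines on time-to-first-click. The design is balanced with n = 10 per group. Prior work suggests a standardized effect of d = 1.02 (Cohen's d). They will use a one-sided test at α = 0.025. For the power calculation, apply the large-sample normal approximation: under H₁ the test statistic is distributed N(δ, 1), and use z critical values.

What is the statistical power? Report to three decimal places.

Noncentrality parameter: δ = d·√(n/2) = 1.02 × √(10/2) = 2.2808
One-sided α = 0.025 → critical value z_{0.025} = 1.960.
Power = P(Z > 1.960 − δ) = Φ(0.321) = 0.6258.

Power ≈ 0.626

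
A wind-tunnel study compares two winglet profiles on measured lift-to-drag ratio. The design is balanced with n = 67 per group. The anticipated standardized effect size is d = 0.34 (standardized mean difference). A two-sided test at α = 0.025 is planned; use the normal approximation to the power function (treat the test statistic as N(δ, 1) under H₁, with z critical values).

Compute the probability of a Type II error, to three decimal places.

β ≈ 0.608

Noncentrality parameter: λ = d·√(n/2) = 0.34 × √(67/2) = 1.9679
Two-sided α = 0.025 → critical value z_{0.0125} = 2.241.
Power = Φ(λ − 2.241) + Φ(−λ − 2.241) = Φ(-0.274) + Φ(-4.209) = 0.3922 + 0.0000 = 0.3922.
Type II error: β = 1 − power = 1 − 0.3922 = 0.6078.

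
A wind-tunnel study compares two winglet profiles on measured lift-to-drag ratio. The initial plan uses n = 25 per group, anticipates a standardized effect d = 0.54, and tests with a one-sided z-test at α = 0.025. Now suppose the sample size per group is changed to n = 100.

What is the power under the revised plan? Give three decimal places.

With n = 100 per group: δ = d·√(n/2) = 0.54 × √(100/2) = 3.8184. Critical value z_{0.025} = 1.960.
Revised power = Φ(δ − 1.960) = Φ(1.858) = 0.9684.

Power ≈ 0.968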